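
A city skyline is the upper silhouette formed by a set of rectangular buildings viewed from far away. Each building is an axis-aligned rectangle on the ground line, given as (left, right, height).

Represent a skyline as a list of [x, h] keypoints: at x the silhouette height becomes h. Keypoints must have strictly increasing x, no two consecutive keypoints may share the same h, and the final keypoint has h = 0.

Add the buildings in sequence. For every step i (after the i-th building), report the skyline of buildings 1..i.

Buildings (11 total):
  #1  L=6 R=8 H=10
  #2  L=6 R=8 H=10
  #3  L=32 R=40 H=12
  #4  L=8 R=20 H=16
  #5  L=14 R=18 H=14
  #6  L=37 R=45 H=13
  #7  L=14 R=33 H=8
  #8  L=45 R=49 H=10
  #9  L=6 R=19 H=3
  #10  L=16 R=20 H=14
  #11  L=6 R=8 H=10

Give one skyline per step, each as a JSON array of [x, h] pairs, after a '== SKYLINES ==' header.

== SKYLINES ==
[[6,10],[8,0]]
[[6,10],[8,0]]
[[6,10],[8,0],[32,12],[40,0]]
[[6,10],[8,16],[20,0],[32,12],[40,0]]
[[6,10],[8,16],[20,0],[32,12],[40,0]]
[[6,10],[8,16],[20,0],[32,12],[37,13],[45,0]]
[[6,10],[8,16],[20,8],[32,12],[37,13],[45,0]]
[[6,10],[8,16],[20,8],[32,12],[37,13],[45,10],[49,0]]
[[6,10],[8,16],[20,8],[32,12],[37,13],[45,10],[49,0]]
[[6,10],[8,16],[20,8],[32,12],[37,13],[45,10],[49,0]]
[[6,10],[8,16],[20,8],[32,12],[37,13],[45,10],[49,0]]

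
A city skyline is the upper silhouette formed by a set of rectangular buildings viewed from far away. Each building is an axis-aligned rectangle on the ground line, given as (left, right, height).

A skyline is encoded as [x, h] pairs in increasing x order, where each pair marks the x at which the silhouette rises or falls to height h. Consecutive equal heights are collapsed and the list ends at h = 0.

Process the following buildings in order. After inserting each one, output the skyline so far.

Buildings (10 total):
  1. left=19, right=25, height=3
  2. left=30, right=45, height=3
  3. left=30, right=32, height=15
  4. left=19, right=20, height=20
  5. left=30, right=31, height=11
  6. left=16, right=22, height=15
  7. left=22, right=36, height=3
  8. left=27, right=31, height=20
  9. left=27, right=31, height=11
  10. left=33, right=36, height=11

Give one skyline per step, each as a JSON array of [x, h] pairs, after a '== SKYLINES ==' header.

== SKYLINES ==
[[19,3],[25,0]]
[[19,3],[25,0],[30,3],[45,0]]
[[19,3],[25,0],[30,15],[32,3],[45,0]]
[[19,20],[20,3],[25,0],[30,15],[32,3],[45,0]]
[[19,20],[20,3],[25,0],[30,15],[32,3],[45,0]]
[[16,15],[19,20],[20,15],[22,3],[25,0],[30,15],[32,3],[45,0]]
[[16,15],[19,20],[20,15],[22,3],[30,15],[32,3],[45,0]]
[[16,15],[19,20],[20,15],[22,3],[27,20],[31,15],[32,3],[45,0]]
[[16,15],[19,20],[20,15],[22,3],[27,20],[31,15],[32,3],[45,0]]
[[16,15],[19,20],[20,15],[22,3],[27,20],[31,15],[32,3],[33,11],[36,3],[45,0]]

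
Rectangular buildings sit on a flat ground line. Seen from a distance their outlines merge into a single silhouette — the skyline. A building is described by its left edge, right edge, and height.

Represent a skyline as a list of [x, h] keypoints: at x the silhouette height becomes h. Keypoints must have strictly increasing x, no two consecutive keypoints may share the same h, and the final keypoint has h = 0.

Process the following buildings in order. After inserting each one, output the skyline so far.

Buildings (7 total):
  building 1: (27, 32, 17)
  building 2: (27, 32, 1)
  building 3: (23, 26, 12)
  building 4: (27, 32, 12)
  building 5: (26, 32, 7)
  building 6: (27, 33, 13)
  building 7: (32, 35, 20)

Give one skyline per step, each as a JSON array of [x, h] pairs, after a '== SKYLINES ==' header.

== SKYLINES ==
[[27,17],[32,0]]
[[27,17],[32,0]]
[[23,12],[26,0],[27,17],[32,0]]
[[23,12],[26,0],[27,17],[32,0]]
[[23,12],[26,7],[27,17],[32,0]]
[[23,12],[26,7],[27,17],[32,13],[33,0]]
[[23,12],[26,7],[27,17],[32,20],[35,0]]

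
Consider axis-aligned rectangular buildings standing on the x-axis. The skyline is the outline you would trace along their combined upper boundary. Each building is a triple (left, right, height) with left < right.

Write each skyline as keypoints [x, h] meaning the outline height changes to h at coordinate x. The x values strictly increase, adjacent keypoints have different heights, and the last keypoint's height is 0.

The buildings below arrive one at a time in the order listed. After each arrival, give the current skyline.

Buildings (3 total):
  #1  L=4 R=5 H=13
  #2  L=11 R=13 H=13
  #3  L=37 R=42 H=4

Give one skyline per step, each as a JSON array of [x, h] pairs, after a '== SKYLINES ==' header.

== SKYLINES ==
[[4,13],[5,0]]
[[4,13],[5,0],[11,13],[13,0]]
[[4,13],[5,0],[11,13],[13,0],[37,4],[42,0]]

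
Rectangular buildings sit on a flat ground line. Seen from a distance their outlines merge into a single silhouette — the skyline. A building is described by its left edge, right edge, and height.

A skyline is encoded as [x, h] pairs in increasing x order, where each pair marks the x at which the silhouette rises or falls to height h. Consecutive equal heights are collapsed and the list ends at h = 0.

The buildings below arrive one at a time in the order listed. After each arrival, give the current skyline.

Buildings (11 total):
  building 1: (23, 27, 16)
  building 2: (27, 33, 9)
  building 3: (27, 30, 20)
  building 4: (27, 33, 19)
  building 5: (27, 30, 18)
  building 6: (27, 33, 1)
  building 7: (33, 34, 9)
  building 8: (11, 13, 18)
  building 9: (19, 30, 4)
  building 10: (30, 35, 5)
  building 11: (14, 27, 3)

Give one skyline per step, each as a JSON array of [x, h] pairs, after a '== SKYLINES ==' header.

== SKYLINES ==
[[23,16],[27,0]]
[[23,16],[27,9],[33,0]]
[[23,16],[27,20],[30,9],[33,0]]
[[23,16],[27,20],[30,19],[33,0]]
[[23,16],[27,20],[30,19],[33,0]]
[[23,16],[27,20],[30,19],[33,0]]
[[23,16],[27,20],[30,19],[33,9],[34,0]]
[[11,18],[13,0],[23,16],[27,20],[30,19],[33,9],[34,0]]
[[11,18],[13,0],[19,4],[23,16],[27,20],[30,19],[33,9],[34,0]]
[[11,18],[13,0],[19,4],[23,16],[27,20],[30,19],[33,9],[34,5],[35,0]]
[[11,18],[13,0],[14,3],[19,4],[23,16],[27,20],[30,19],[33,9],[34,5],[35,0]]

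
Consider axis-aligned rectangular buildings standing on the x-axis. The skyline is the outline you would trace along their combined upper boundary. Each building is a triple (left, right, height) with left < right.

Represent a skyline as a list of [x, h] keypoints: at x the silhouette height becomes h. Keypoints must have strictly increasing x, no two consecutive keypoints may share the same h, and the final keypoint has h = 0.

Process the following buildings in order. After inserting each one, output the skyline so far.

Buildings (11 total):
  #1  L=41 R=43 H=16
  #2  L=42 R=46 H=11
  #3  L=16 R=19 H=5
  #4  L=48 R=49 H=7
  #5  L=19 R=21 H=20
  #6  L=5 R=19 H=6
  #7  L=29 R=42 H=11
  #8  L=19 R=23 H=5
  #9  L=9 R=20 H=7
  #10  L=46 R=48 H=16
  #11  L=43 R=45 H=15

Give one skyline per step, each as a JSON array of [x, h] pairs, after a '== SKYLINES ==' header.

== SKYLINES ==
[[41,16],[43,0]]
[[41,16],[43,11],[46,0]]
[[16,5],[19,0],[41,16],[43,11],[46,0]]
[[16,5],[19,0],[41,16],[43,11],[46,0],[48,7],[49,0]]
[[16,5],[19,20],[21,0],[41,16],[43,11],[46,0],[48,7],[49,0]]
[[5,6],[19,20],[21,0],[41,16],[43,11],[46,0],[48,7],[49,0]]
[[5,6],[19,20],[21,0],[29,11],[41,16],[43,11],[46,0],[48,7],[49,0]]
[[5,6],[19,20],[21,5],[23,0],[29,11],[41,16],[43,11],[46,0],[48,7],[49,0]]
[[5,6],[9,7],[19,20],[21,5],[23,0],[29,11],[41,16],[43,11],[46,0],[48,7],[49,0]]
[[5,6],[9,7],[19,20],[21,5],[23,0],[29,11],[41,16],[43,11],[46,16],[48,7],[49,0]]
[[5,6],[9,7],[19,20],[21,5],[23,0],[29,11],[41,16],[43,15],[45,11],[46,16],[48,7],[49,0]]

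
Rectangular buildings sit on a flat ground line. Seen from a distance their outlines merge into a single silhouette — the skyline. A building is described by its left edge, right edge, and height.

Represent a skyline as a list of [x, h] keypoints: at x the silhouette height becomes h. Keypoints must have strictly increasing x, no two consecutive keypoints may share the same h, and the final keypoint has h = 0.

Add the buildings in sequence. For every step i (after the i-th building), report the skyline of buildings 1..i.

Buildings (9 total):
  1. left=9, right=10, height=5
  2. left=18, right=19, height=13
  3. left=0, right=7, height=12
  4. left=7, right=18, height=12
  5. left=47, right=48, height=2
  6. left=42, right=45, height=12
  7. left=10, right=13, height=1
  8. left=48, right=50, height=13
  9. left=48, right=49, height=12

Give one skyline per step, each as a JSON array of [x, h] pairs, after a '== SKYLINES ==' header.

== SKYLINES ==
[[9,5],[10,0]]
[[9,5],[10,0],[18,13],[19,0]]
[[0,12],[7,0],[9,5],[10,0],[18,13],[19,0]]
[[0,12],[18,13],[19,0]]
[[0,12],[18,13],[19,0],[47,2],[48,0]]
[[0,12],[18,13],[19,0],[42,12],[45,0],[47,2],[48,0]]
[[0,12],[18,13],[19,0],[42,12],[45,0],[47,2],[48,0]]
[[0,12],[18,13],[19,0],[42,12],[45,0],[47,2],[48,13],[50,0]]
[[0,12],[18,13],[19,0],[42,12],[45,0],[47,2],[48,13],[50,0]]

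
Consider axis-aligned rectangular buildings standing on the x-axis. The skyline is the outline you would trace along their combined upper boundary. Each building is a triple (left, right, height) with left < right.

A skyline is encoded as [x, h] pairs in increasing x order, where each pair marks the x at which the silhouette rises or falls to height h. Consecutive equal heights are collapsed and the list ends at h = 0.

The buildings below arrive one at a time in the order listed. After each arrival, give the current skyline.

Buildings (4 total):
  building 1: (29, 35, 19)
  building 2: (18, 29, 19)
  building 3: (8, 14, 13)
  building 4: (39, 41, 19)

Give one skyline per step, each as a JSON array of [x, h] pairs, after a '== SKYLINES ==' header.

== SKYLINES ==
[[29,19],[35,0]]
[[18,19],[35,0]]
[[8,13],[14,0],[18,19],[35,0]]
[[8,13],[14,0],[18,19],[35,0],[39,19],[41,0]]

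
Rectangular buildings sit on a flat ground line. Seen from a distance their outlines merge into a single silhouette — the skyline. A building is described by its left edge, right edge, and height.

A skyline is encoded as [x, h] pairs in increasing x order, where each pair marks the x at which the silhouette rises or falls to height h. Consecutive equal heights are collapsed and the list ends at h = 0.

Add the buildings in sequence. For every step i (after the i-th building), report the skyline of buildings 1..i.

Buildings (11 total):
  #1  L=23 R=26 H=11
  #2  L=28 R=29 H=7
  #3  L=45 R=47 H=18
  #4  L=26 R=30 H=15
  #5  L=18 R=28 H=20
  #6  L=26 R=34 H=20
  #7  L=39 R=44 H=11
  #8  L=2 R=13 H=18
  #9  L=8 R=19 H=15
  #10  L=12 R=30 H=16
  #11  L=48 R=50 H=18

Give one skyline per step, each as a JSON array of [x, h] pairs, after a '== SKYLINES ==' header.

== SKYLINES ==
[[23,11],[26,0]]
[[23,11],[26,0],[28,7],[29,0]]
[[23,11],[26,0],[28,7],[29,0],[45,18],[47,0]]
[[23,11],[26,15],[30,0],[45,18],[47,0]]
[[18,20],[28,15],[30,0],[45,18],[47,0]]
[[18,20],[34,0],[45,18],[47,0]]
[[18,20],[34,0],[39,11],[44,0],[45,18],[47,0]]
[[2,18],[13,0],[18,20],[34,0],[39,11],[44,0],[45,18],[47,0]]
[[2,18],[13,15],[18,20],[34,0],[39,11],[44,0],[45,18],[47,0]]
[[2,18],[13,16],[18,20],[34,0],[39,11],[44,0],[45,18],[47,0]]
[[2,18],[13,16],[18,20],[34,0],[39,11],[44,0],[45,18],[47,0],[48,18],[50,0]]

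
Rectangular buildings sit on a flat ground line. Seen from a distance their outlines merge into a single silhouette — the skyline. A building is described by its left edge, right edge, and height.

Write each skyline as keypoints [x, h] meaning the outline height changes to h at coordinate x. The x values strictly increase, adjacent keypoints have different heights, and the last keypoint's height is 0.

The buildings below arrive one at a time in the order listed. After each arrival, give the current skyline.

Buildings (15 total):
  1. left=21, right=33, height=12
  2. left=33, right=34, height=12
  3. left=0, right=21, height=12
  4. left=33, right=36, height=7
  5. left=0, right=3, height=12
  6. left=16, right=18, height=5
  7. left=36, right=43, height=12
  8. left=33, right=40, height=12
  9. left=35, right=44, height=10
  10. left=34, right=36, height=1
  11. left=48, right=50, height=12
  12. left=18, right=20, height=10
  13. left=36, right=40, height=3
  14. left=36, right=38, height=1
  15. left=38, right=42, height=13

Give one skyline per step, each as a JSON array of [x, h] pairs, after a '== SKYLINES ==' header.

== SKYLINES ==
[[21,12],[33,0]]
[[21,12],[34,0]]
[[0,12],[34,0]]
[[0,12],[34,7],[36,0]]
[[0,12],[34,7],[36,0]]
[[0,12],[34,7],[36,0]]
[[0,12],[34,7],[36,12],[43,0]]
[[0,12],[43,0]]
[[0,12],[43,10],[44,0]]
[[0,12],[43,10],[44,0]]
[[0,12],[43,10],[44,0],[48,12],[50,0]]
[[0,12],[43,10],[44,0],[48,12],[50,0]]
[[0,12],[43,10],[44,0],[48,12],[50,0]]
[[0,12],[43,10],[44,0],[48,12],[50,0]]
[[0,12],[38,13],[42,12],[43,10],[44,0],[48,12],[50,0]]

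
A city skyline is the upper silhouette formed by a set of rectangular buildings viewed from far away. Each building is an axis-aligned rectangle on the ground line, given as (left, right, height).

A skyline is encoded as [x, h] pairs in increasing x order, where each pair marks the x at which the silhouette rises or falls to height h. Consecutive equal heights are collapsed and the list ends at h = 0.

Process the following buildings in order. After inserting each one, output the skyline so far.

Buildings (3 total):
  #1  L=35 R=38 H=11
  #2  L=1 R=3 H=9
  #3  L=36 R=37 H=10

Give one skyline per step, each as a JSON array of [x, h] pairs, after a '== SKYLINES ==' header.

== SKYLINES ==
[[35,11],[38,0]]
[[1,9],[3,0],[35,11],[38,0]]
[[1,9],[3,0],[35,11],[38,0]]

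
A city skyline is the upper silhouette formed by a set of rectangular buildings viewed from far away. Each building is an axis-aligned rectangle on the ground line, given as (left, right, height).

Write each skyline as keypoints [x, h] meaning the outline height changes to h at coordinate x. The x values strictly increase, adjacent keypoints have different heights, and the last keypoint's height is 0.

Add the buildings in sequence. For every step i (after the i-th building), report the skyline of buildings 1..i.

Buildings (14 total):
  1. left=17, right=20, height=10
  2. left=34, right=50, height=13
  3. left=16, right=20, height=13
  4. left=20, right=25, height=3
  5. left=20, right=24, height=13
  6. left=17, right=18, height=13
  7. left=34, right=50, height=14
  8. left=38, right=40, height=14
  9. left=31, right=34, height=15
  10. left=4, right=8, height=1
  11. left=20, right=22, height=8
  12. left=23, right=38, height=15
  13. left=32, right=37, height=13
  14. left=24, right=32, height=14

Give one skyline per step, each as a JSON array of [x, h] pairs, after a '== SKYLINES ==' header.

== SKYLINES ==
[[17,10],[20,0]]
[[17,10],[20,0],[34,13],[50,0]]
[[16,13],[20,0],[34,13],[50,0]]
[[16,13],[20,3],[25,0],[34,13],[50,0]]
[[16,13],[24,3],[25,0],[34,13],[50,0]]
[[16,13],[24,3],[25,0],[34,13],[50,0]]
[[16,13],[24,3],[25,0],[34,14],[50,0]]
[[16,13],[24,3],[25,0],[34,14],[50,0]]
[[16,13],[24,3],[25,0],[31,15],[34,14],[50,0]]
[[4,1],[8,0],[16,13],[24,3],[25,0],[31,15],[34,14],[50,0]]
[[4,1],[8,0],[16,13],[24,3],[25,0],[31,15],[34,14],[50,0]]
[[4,1],[8,0],[16,13],[23,15],[38,14],[50,0]]
[[4,1],[8,0],[16,13],[23,15],[38,14],[50,0]]
[[4,1],[8,0],[16,13],[23,15],[38,14],[50,0]]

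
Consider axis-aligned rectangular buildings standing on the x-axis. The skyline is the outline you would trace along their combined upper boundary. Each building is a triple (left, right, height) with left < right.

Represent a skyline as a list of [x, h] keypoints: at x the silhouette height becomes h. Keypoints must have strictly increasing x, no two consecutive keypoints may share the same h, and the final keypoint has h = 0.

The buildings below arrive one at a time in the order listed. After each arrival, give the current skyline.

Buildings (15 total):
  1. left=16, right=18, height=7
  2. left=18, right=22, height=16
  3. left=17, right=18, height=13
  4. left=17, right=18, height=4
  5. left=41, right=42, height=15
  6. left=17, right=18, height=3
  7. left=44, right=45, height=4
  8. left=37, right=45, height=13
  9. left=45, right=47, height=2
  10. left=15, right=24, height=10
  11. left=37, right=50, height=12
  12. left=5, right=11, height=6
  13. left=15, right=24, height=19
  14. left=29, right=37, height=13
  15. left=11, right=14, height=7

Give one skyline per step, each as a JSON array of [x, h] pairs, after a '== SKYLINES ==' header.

== SKYLINES ==
[[16,7],[18,0]]
[[16,7],[18,16],[22,0]]
[[16,7],[17,13],[18,16],[22,0]]
[[16,7],[17,13],[18,16],[22,0]]
[[16,7],[17,13],[18,16],[22,0],[41,15],[42,0]]
[[16,7],[17,13],[18,16],[22,0],[41,15],[42,0]]
[[16,7],[17,13],[18,16],[22,0],[41,15],[42,0],[44,4],[45,0]]
[[16,7],[17,13],[18,16],[22,0],[37,13],[41,15],[42,13],[45,0]]
[[16,7],[17,13],[18,16],[22,0],[37,13],[41,15],[42,13],[45,2],[47,0]]
[[15,10],[17,13],[18,16],[22,10],[24,0],[37,13],[41,15],[42,13],[45,2],[47,0]]
[[15,10],[17,13],[18,16],[22,10],[24,0],[37,13],[41,15],[42,13],[45,12],[50,0]]
[[5,6],[11,0],[15,10],[17,13],[18,16],[22,10],[24,0],[37,13],[41,15],[42,13],[45,12],[50,0]]
[[5,6],[11,0],[15,19],[24,0],[37,13],[41,15],[42,13],[45,12],[50,0]]
[[5,6],[11,0],[15,19],[24,0],[29,13],[41,15],[42,13],[45,12],[50,0]]
[[5,6],[11,7],[14,0],[15,19],[24,0],[29,13],[41,15],[42,13],[45,12],[50,0]]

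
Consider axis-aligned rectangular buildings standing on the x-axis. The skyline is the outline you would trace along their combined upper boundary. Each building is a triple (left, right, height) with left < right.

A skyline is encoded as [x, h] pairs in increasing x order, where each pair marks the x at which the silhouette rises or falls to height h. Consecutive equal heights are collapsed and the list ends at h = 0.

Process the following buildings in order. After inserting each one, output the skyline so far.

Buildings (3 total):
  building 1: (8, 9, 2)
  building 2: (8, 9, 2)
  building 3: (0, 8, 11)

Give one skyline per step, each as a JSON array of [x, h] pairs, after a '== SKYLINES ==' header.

== SKYLINES ==
[[8,2],[9,0]]
[[8,2],[9,0]]
[[0,11],[8,2],[9,0]]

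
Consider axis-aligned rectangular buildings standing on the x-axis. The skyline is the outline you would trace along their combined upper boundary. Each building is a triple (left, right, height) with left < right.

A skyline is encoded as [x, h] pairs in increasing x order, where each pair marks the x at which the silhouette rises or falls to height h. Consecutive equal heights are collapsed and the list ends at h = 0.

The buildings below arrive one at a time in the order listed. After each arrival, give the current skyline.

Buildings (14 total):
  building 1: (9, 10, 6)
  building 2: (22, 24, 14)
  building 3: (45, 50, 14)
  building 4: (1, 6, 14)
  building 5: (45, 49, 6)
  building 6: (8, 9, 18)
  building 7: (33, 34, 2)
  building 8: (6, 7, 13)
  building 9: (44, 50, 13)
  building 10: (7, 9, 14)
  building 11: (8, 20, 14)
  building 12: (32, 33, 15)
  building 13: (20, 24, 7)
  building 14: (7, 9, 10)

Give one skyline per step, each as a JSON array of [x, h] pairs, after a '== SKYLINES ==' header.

== SKYLINES ==
[[9,6],[10,0]]
[[9,6],[10,0],[22,14],[24,0]]
[[9,6],[10,0],[22,14],[24,0],[45,14],[50,0]]
[[1,14],[6,0],[9,6],[10,0],[22,14],[24,0],[45,14],[50,0]]
[[1,14],[6,0],[9,6],[10,0],[22,14],[24,0],[45,14],[50,0]]
[[1,14],[6,0],[8,18],[9,6],[10,0],[22,14],[24,0],[45,14],[50,0]]
[[1,14],[6,0],[8,18],[9,6],[10,0],[22,14],[24,0],[33,2],[34,0],[45,14],[50,0]]
[[1,14],[6,13],[7,0],[8,18],[9,6],[10,0],[22,14],[24,0],[33,2],[34,0],[45,14],[50,0]]
[[1,14],[6,13],[7,0],[8,18],[9,6],[10,0],[22,14],[24,0],[33,2],[34,0],[44,13],[45,14],[50,0]]
[[1,14],[6,13],[7,14],[8,18],[9,6],[10,0],[22,14],[24,0],[33,2],[34,0],[44,13],[45,14],[50,0]]
[[1,14],[6,13],[7,14],[8,18],[9,14],[20,0],[22,14],[24,0],[33,2],[34,0],[44,13],[45,14],[50,0]]
[[1,14],[6,13],[7,14],[8,18],[9,14],[20,0],[22,14],[24,0],[32,15],[33,2],[34,0],[44,13],[45,14],[50,0]]
[[1,14],[6,13],[7,14],[8,18],[9,14],[20,7],[22,14],[24,0],[32,15],[33,2],[34,0],[44,13],[45,14],[50,0]]
[[1,14],[6,13],[7,14],[8,18],[9,14],[20,7],[22,14],[24,0],[32,15],[33,2],[34,0],[44,13],[45,14],[50,0]]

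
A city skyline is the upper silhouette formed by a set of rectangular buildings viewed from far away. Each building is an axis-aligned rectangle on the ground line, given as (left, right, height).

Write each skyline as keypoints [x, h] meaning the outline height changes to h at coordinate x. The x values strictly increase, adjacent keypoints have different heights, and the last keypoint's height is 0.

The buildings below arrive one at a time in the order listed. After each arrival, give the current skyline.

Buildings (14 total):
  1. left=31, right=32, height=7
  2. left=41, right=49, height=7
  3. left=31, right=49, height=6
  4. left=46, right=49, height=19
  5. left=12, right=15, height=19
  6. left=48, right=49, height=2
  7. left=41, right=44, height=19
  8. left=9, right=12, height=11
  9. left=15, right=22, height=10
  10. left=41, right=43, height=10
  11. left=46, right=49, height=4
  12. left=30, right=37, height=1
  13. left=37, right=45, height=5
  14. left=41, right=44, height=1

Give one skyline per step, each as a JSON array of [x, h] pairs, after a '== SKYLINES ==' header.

== SKYLINES ==
[[31,7],[32,0]]
[[31,7],[32,0],[41,7],[49,0]]
[[31,7],[32,6],[41,7],[49,0]]
[[31,7],[32,6],[41,7],[46,19],[49,0]]
[[12,19],[15,0],[31,7],[32,6],[41,7],[46,19],[49,0]]
[[12,19],[15,0],[31,7],[32,6],[41,7],[46,19],[49,0]]
[[12,19],[15,0],[31,7],[32,6],[41,19],[44,7],[46,19],[49,0]]
[[9,11],[12,19],[15,0],[31,7],[32,6],[41,19],[44,7],[46,19],[49,0]]
[[9,11],[12,19],[15,10],[22,0],[31,7],[32,6],[41,19],[44,7],[46,19],[49,0]]
[[9,11],[12,19],[15,10],[22,0],[31,7],[32,6],[41,19],[44,7],[46,19],[49,0]]
[[9,11],[12,19],[15,10],[22,0],[31,7],[32,6],[41,19],[44,7],[46,19],[49,0]]
[[9,11],[12,19],[15,10],[22,0],[30,1],[31,7],[32,6],[41,19],[44,7],[46,19],[49,0]]
[[9,11],[12,19],[15,10],[22,0],[30,1],[31,7],[32,6],[41,19],[44,7],[46,19],[49,0]]
[[9,11],[12,19],[15,10],[22,0],[30,1],[31,7],[32,6],[41,19],[44,7],[46,19],[49,0]]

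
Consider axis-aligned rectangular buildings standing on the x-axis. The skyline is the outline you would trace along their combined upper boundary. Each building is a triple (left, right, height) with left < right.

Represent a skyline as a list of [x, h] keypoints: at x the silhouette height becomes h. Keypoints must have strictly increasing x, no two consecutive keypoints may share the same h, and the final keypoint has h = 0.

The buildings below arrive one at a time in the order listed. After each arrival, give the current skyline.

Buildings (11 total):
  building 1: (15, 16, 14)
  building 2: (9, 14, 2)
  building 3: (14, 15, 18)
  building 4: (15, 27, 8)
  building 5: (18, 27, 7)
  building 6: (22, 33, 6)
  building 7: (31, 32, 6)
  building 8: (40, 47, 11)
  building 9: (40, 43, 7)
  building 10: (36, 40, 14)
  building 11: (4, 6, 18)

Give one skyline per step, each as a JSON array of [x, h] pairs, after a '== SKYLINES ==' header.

== SKYLINES ==
[[15,14],[16,0]]
[[9,2],[14,0],[15,14],[16,0]]
[[9,2],[14,18],[15,14],[16,0]]
[[9,2],[14,18],[15,14],[16,8],[27,0]]
[[9,2],[14,18],[15,14],[16,8],[27,0]]
[[9,2],[14,18],[15,14],[16,8],[27,6],[33,0]]
[[9,2],[14,18],[15,14],[16,8],[27,6],[33,0]]
[[9,2],[14,18],[15,14],[16,8],[27,6],[33,0],[40,11],[47,0]]
[[9,2],[14,18],[15,14],[16,8],[27,6],[33,0],[40,11],[47,0]]
[[9,2],[14,18],[15,14],[16,8],[27,6],[33,0],[36,14],[40,11],[47,0]]
[[4,18],[6,0],[9,2],[14,18],[15,14],[16,8],[27,6],[33,0],[36,14],[40,11],[47,0]]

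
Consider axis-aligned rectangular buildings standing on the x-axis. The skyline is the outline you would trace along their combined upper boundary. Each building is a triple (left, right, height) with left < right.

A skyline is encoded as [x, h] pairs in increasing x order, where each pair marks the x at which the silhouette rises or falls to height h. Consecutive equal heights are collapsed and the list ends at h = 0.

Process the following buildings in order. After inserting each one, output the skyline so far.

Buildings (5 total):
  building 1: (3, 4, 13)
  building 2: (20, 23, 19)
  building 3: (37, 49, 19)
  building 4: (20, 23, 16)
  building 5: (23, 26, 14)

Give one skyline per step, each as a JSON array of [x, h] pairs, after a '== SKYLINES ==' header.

== SKYLINES ==
[[3,13],[4,0]]
[[3,13],[4,0],[20,19],[23,0]]
[[3,13],[4,0],[20,19],[23,0],[37,19],[49,0]]
[[3,13],[4,0],[20,19],[23,0],[37,19],[49,0]]
[[3,13],[4,0],[20,19],[23,14],[26,0],[37,19],[49,0]]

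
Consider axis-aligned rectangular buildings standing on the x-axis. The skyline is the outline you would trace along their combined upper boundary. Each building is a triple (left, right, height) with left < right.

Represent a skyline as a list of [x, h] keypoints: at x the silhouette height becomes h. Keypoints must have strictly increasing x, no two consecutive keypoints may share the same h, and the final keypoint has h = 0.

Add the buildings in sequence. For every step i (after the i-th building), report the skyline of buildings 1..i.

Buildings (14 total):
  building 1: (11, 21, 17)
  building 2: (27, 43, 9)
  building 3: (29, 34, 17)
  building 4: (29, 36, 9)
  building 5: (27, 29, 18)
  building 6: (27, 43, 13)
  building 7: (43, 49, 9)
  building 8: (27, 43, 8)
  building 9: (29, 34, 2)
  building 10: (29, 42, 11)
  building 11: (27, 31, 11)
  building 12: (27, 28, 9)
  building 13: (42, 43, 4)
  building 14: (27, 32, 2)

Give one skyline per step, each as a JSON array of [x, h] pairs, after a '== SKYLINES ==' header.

== SKYLINES ==
[[11,17],[21,0]]
[[11,17],[21,0],[27,9],[43,0]]
[[11,17],[21,0],[27,9],[29,17],[34,9],[43,0]]
[[11,17],[21,0],[27,9],[29,17],[34,9],[43,0]]
[[11,17],[21,0],[27,18],[29,17],[34,9],[43,0]]
[[11,17],[21,0],[27,18],[29,17],[34,13],[43,0]]
[[11,17],[21,0],[27,18],[29,17],[34,13],[43,9],[49,0]]
[[11,17],[21,0],[27,18],[29,17],[34,13],[43,9],[49,0]]
[[11,17],[21,0],[27,18],[29,17],[34,13],[43,9],[49,0]]
[[11,17],[21,0],[27,18],[29,17],[34,13],[43,9],[49,0]]
[[11,17],[21,0],[27,18],[29,17],[34,13],[43,9],[49,0]]
[[11,17],[21,0],[27,18],[29,17],[34,13],[43,9],[49,0]]
[[11,17],[21,0],[27,18],[29,17],[34,13],[43,9],[49,0]]
[[11,17],[21,0],[27,18],[29,17],[34,13],[43,9],[49,0]]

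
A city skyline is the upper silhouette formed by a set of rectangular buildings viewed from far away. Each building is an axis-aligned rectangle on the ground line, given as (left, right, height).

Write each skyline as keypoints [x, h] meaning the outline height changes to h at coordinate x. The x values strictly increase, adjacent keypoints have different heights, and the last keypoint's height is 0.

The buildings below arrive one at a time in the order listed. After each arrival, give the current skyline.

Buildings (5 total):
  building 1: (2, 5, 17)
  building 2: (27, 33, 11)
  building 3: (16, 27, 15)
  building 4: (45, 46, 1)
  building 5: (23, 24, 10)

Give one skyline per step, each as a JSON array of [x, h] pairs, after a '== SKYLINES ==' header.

== SKYLINES ==
[[2,17],[5,0]]
[[2,17],[5,0],[27,11],[33,0]]
[[2,17],[5,0],[16,15],[27,11],[33,0]]
[[2,17],[5,0],[16,15],[27,11],[33,0],[45,1],[46,0]]
[[2,17],[5,0],[16,15],[27,11],[33,0],[45,1],[46,0]]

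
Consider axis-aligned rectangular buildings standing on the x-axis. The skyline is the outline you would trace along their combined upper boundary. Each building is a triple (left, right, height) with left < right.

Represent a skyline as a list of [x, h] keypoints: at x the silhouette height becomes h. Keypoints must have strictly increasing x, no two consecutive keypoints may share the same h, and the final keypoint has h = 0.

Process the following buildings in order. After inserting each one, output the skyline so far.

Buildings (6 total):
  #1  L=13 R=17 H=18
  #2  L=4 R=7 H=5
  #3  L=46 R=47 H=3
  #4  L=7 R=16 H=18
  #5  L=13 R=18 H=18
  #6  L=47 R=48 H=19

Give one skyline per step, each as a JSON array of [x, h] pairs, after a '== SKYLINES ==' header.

== SKYLINES ==
[[13,18],[17,0]]
[[4,5],[7,0],[13,18],[17,0]]
[[4,5],[7,0],[13,18],[17,0],[46,3],[47,0]]
[[4,5],[7,18],[17,0],[46,3],[47,0]]
[[4,5],[7,18],[18,0],[46,3],[47,0]]
[[4,5],[7,18],[18,0],[46,3],[47,19],[48,0]]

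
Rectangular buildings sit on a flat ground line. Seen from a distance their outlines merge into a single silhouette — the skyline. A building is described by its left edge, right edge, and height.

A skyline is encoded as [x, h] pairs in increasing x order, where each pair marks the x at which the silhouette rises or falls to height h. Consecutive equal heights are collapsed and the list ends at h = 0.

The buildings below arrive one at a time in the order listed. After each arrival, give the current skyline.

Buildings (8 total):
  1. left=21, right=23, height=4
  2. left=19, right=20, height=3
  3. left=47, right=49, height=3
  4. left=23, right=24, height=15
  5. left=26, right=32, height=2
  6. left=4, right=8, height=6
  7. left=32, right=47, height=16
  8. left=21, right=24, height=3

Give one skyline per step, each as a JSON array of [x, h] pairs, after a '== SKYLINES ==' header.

== SKYLINES ==
[[21,4],[23,0]]
[[19,3],[20,0],[21,4],[23,0]]
[[19,3],[20,0],[21,4],[23,0],[47,3],[49,0]]
[[19,3],[20,0],[21,4],[23,15],[24,0],[47,3],[49,0]]
[[19,3],[20,0],[21,4],[23,15],[24,0],[26,2],[32,0],[47,3],[49,0]]
[[4,6],[8,0],[19,3],[20,0],[21,4],[23,15],[24,0],[26,2],[32,0],[47,3],[49,0]]
[[4,6],[8,0],[19,3],[20,0],[21,4],[23,15],[24,0],[26,2],[32,16],[47,3],[49,0]]
[[4,6],[8,0],[19,3],[20,0],[21,4],[23,15],[24,0],[26,2],[32,16],[47,3],[49,0]]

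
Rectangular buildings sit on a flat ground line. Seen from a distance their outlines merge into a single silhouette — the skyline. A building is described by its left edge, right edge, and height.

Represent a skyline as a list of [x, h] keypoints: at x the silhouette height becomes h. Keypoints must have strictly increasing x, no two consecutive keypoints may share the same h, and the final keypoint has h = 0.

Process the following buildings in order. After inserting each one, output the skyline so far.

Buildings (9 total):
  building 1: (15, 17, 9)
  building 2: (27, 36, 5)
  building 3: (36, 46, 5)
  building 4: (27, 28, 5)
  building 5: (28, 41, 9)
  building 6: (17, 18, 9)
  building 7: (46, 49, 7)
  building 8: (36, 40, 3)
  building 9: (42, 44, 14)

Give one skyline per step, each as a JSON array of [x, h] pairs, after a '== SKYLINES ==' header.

== SKYLINES ==
[[15,9],[17,0]]
[[15,9],[17,0],[27,5],[36,0]]
[[15,9],[17,0],[27,5],[46,0]]
[[15,9],[17,0],[27,5],[46,0]]
[[15,9],[17,0],[27,5],[28,9],[41,5],[46,0]]
[[15,9],[18,0],[27,5],[28,9],[41,5],[46,0]]
[[15,9],[18,0],[27,5],[28,9],[41,5],[46,7],[49,0]]
[[15,9],[18,0],[27,5],[28,9],[41,5],[46,7],[49,0]]
[[15,9],[18,0],[27,5],[28,9],[41,5],[42,14],[44,5],[46,7],[49,0]]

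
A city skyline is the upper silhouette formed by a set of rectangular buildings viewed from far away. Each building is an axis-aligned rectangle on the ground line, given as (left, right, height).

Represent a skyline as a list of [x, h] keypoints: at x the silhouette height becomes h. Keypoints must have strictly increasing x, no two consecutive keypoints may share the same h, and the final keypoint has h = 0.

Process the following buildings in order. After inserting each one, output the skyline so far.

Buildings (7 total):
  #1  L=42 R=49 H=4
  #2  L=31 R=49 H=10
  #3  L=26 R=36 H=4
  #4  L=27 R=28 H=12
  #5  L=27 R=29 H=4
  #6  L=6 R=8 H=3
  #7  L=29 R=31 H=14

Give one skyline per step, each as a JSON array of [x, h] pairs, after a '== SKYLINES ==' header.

== SKYLINES ==
[[42,4],[49,0]]
[[31,10],[49,0]]
[[26,4],[31,10],[49,0]]
[[26,4],[27,12],[28,4],[31,10],[49,0]]
[[26,4],[27,12],[28,4],[31,10],[49,0]]
[[6,3],[8,0],[26,4],[27,12],[28,4],[31,10],[49,0]]
[[6,3],[8,0],[26,4],[27,12],[28,4],[29,14],[31,10],[49,0]]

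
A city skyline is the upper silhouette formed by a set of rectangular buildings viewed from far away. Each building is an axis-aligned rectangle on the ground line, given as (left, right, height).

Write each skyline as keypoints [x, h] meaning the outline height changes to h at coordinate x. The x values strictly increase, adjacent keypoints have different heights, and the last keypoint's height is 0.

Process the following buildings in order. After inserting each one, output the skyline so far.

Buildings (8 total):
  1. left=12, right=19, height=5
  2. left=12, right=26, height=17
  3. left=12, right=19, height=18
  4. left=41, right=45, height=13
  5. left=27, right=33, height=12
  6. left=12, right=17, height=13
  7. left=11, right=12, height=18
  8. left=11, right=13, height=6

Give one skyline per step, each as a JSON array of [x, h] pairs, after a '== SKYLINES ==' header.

== SKYLINES ==
[[12,5],[19,0]]
[[12,17],[26,0]]
[[12,18],[19,17],[26,0]]
[[12,18],[19,17],[26,0],[41,13],[45,0]]
[[12,18],[19,17],[26,0],[27,12],[33,0],[41,13],[45,0]]
[[12,18],[19,17],[26,0],[27,12],[33,0],[41,13],[45,0]]
[[11,18],[19,17],[26,0],[27,12],[33,0],[41,13],[45,0]]
[[11,18],[19,17],[26,0],[27,12],[33,0],[41,13],[45,0]]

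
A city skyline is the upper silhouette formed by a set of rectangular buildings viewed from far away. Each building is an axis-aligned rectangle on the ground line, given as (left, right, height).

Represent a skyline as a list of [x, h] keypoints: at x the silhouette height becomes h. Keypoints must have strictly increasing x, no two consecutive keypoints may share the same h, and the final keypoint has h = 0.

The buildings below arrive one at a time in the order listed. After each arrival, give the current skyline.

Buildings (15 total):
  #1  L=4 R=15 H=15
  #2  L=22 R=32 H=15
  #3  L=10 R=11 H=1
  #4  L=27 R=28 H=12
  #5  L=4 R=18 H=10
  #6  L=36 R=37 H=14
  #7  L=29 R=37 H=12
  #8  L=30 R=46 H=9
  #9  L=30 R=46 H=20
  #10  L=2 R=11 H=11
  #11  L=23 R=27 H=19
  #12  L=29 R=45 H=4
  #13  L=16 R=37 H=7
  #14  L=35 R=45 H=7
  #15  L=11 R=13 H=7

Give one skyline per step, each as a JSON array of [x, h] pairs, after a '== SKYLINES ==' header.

== SKYLINES ==
[[4,15],[15,0]]
[[4,15],[15,0],[22,15],[32,0]]
[[4,15],[15,0],[22,15],[32,0]]
[[4,15],[15,0],[22,15],[32,0]]
[[4,15],[15,10],[18,0],[22,15],[32,0]]
[[4,15],[15,10],[18,0],[22,15],[32,0],[36,14],[37,0]]
[[4,15],[15,10],[18,0],[22,15],[32,12],[36,14],[37,0]]
[[4,15],[15,10],[18,0],[22,15],[32,12],[36,14],[37,9],[46,0]]
[[4,15],[15,10],[18,0],[22,15],[30,20],[46,0]]
[[2,11],[4,15],[15,10],[18,0],[22,15],[30,20],[46,0]]
[[2,11],[4,15],[15,10],[18,0],[22,15],[23,19],[27,15],[30,20],[46,0]]
[[2,11],[4,15],[15,10],[18,0],[22,15],[23,19],[27,15],[30,20],[46,0]]
[[2,11],[4,15],[15,10],[18,7],[22,15],[23,19],[27,15],[30,20],[46,0]]
[[2,11],[4,15],[15,10],[18,7],[22,15],[23,19],[27,15],[30,20],[46,0]]
[[2,11],[4,15],[15,10],[18,7],[22,15],[23,19],[27,15],[30,20],[46,0]]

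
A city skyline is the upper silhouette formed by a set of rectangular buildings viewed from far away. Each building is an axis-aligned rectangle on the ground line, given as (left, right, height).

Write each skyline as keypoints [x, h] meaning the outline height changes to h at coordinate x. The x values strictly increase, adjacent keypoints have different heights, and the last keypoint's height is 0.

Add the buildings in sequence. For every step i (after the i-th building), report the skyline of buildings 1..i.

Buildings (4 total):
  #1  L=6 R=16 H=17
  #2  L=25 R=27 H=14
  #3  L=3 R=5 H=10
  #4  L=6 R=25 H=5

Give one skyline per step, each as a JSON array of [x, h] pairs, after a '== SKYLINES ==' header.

== SKYLINES ==
[[6,17],[16,0]]
[[6,17],[16,0],[25,14],[27,0]]
[[3,10],[5,0],[6,17],[16,0],[25,14],[27,0]]
[[3,10],[5,0],[6,17],[16,5],[25,14],[27,0]]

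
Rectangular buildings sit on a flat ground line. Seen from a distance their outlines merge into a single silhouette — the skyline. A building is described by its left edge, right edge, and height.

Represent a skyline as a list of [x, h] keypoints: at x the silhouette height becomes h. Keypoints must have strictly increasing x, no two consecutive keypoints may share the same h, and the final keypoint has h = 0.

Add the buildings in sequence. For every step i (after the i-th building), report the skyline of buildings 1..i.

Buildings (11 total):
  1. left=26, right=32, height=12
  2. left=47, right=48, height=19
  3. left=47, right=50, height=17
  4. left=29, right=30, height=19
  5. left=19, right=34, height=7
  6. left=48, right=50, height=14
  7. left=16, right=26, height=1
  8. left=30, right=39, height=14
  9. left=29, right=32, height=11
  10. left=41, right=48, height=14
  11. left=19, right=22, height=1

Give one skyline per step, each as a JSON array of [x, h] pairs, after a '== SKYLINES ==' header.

== SKYLINES ==
[[26,12],[32,0]]
[[26,12],[32,0],[47,19],[48,0]]
[[26,12],[32,0],[47,19],[48,17],[50,0]]
[[26,12],[29,19],[30,12],[32,0],[47,19],[48,17],[50,0]]
[[19,7],[26,12],[29,19],[30,12],[32,7],[34,0],[47,19],[48,17],[50,0]]
[[19,7],[26,12],[29,19],[30,12],[32,7],[34,0],[47,19],[48,17],[50,0]]
[[16,1],[19,7],[26,12],[29,19],[30,12],[32,7],[34,0],[47,19],[48,17],[50,0]]
[[16,1],[19,7],[26,12],[29,19],[30,14],[39,0],[47,19],[48,17],[50,0]]
[[16,1],[19,7],[26,12],[29,19],[30,14],[39,0],[47,19],[48,17],[50,0]]
[[16,1],[19,7],[26,12],[29,19],[30,14],[39,0],[41,14],[47,19],[48,17],[50,0]]
[[16,1],[19,7],[26,12],[29,19],[30,14],[39,0],[41,14],[47,19],[48,17],[50,0]]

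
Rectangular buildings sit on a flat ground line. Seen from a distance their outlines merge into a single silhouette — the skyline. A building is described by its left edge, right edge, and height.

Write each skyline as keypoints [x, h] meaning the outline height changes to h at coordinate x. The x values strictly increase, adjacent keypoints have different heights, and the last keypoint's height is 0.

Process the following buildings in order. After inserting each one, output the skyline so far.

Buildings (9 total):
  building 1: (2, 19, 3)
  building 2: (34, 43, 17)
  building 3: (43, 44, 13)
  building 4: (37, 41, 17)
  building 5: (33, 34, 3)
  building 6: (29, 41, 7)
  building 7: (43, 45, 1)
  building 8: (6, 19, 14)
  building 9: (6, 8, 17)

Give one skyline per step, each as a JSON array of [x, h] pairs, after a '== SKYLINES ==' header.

== SKYLINES ==
[[2,3],[19,0]]
[[2,3],[19,0],[34,17],[43,0]]
[[2,3],[19,0],[34,17],[43,13],[44,0]]
[[2,3],[19,0],[34,17],[43,13],[44,0]]
[[2,3],[19,0],[33,3],[34,17],[43,13],[44,0]]
[[2,3],[19,0],[29,7],[34,17],[43,13],[44,0]]
[[2,3],[19,0],[29,7],[34,17],[43,13],[44,1],[45,0]]
[[2,3],[6,14],[19,0],[29,7],[34,17],[43,13],[44,1],[45,0]]
[[2,3],[6,17],[8,14],[19,0],[29,7],[34,17],[43,13],[44,1],[45,0]]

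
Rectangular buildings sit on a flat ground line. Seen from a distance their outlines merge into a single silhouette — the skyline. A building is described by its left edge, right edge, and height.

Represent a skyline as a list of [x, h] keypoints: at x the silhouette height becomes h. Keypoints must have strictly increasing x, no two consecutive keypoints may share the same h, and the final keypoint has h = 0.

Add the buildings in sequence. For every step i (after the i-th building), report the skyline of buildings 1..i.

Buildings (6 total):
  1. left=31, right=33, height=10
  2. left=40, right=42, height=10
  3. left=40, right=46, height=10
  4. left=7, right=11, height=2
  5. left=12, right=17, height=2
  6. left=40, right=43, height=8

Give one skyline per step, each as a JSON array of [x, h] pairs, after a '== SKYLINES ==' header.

== SKYLINES ==
[[31,10],[33,0]]
[[31,10],[33,0],[40,10],[42,0]]
[[31,10],[33,0],[40,10],[46,0]]
[[7,2],[11,0],[31,10],[33,0],[40,10],[46,0]]
[[7,2],[11,0],[12,2],[17,0],[31,10],[33,0],[40,10],[46,0]]
[[7,2],[11,0],[12,2],[17,0],[31,10],[33,0],[40,10],[46,0]]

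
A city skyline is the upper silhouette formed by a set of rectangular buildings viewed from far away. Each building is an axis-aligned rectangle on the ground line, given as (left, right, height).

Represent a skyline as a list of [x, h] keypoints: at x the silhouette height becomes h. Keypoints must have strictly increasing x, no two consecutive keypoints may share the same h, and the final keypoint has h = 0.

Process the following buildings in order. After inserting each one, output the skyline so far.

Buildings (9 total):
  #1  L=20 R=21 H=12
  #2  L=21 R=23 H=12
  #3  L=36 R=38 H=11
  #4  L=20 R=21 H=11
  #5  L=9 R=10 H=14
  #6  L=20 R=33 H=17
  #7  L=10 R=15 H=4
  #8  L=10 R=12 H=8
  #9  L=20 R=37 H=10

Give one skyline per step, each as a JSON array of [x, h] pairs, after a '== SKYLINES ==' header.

== SKYLINES ==
[[20,12],[21,0]]
[[20,12],[23,0]]
[[20,12],[23,0],[36,11],[38,0]]
[[20,12],[23,0],[36,11],[38,0]]
[[9,14],[10,0],[20,12],[23,0],[36,11],[38,0]]
[[9,14],[10,0],[20,17],[33,0],[36,11],[38,0]]
[[9,14],[10,4],[15,0],[20,17],[33,0],[36,11],[38,0]]
[[9,14],[10,8],[12,4],[15,0],[20,17],[33,0],[36,11],[38,0]]
[[9,14],[10,8],[12,4],[15,0],[20,17],[33,10],[36,11],[38,0]]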